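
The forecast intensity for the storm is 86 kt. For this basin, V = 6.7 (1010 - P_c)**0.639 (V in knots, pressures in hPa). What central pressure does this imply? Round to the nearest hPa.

ΔP = (V / 6.7)^(1/0.639) = (86/6.7)^1.565.
86/6.7 = 12.836; 12.836^1.565 ≈ 54.28 hPa.
P_c = 1010 − 54.28 = 955.72 ≈ 956 hPa.

956 hPa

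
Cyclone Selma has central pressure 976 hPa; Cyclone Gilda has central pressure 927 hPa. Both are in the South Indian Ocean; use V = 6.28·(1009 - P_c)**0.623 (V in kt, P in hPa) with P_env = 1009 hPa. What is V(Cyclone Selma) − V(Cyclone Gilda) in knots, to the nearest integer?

-42 kt

Cyclone Selma: ΔP = 33; V ≈ 6.28 × 33^0.623 ≈ 55.46 kt.
Cyclone Gilda: ΔP = 82; V ≈ 6.28 × 82^0.623 ≈ 97.78 kt.
Difference ≈ 55.46 − 97.78 = -42.32 → -42 kt.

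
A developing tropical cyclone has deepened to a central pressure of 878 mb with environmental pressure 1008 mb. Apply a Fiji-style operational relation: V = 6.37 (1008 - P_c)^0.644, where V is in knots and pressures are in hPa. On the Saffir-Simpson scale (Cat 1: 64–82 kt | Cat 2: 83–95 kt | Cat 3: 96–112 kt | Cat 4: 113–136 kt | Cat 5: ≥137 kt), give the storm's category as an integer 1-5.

ΔP = 1008 − 878 = 130 mb.
V ≈ 6.37 × 130^0.644 = 6.37 × 22.98 ≈ 146 kt.
146 kt falls in the Category 5 band.

5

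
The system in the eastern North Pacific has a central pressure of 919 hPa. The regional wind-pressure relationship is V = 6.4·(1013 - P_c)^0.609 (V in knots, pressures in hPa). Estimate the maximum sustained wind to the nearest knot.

102 kt

ΔP = 1013 − 919 = 94 hPa.
94^0.609 ≈ 15.909.
V ≈ 6.4 × 15.909 ≈ 101.8 kt.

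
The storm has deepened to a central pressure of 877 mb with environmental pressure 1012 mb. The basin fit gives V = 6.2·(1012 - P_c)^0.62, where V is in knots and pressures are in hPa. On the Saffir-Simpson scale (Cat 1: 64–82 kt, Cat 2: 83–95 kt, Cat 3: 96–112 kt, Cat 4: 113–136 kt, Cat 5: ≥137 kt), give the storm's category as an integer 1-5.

ΔP = 1012 − 877 = 135 mb.
V ≈ 6.2 × 135^0.62 = 6.2 × 20.93 ≈ 130 kt.
130 kt falls in the Category 4 band.

4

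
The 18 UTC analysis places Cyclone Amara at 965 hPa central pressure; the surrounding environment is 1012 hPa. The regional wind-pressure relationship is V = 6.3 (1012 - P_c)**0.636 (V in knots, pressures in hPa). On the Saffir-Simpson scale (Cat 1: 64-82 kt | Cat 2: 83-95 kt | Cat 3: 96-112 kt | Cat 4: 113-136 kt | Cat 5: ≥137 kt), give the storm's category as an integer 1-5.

ΔP = 1012 − 965 = 47 hPa.
V ≈ 6.3 × 47^0.636 = 6.3 × 11.57 ≈ 73 kt.
73 kt falls in the Category 1 band.

1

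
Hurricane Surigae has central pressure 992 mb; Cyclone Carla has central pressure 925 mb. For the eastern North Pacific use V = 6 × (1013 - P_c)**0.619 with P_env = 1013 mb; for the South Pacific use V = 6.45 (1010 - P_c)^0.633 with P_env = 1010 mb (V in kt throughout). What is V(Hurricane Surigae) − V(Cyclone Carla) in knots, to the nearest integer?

Hurricane Surigae: ΔP = 21; V ≈ 6 × 21^0.619 ≈ 39.50 kt.
Cyclone Carla: ΔP = 85; V ≈ 6.45 × 85^0.633 ≈ 107.37 kt.
Difference ≈ 39.50 − 107.37 = -67.87 → -68 kt.

-68 kt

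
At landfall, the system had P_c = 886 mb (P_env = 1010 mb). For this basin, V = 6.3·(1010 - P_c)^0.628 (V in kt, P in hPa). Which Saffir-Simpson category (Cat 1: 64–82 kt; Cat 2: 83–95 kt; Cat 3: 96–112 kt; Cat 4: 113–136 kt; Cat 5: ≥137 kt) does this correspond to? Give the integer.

ΔP = 1010 − 886 = 124 mb.
V ≈ 6.3 × 124^0.628 = 6.3 × 20.64 ≈ 130 kt.
130 kt falls in the Category 4 band.

4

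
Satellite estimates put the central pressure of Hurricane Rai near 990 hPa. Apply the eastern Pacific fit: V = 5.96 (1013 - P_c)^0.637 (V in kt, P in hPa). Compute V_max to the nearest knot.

ΔP = 1013 − 990 = 23 hPa.
23^0.637 ≈ 7.369.
V ≈ 5.96 × 7.369 ≈ 43.9 kt.

44 kt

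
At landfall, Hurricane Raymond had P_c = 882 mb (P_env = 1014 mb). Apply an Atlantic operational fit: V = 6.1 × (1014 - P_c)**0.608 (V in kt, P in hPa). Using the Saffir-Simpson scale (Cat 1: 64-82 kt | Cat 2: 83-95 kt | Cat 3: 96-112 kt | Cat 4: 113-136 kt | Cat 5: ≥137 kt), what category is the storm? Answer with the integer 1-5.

4

ΔP = 1014 − 882 = 132 mb.
V ≈ 6.1 × 132^0.608 = 6.1 × 19.47 ≈ 119 kt.
119 kt falls in the Category 4 band.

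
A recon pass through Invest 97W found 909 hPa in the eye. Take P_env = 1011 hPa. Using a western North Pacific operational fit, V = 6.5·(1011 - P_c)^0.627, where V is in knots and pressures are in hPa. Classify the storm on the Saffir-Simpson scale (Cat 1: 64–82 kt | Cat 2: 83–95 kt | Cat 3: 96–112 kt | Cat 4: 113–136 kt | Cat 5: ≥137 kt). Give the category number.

4

ΔP = 1011 − 909 = 102 hPa.
V ≈ 6.5 × 102^0.627 = 6.5 × 18.17 ≈ 118 kt.
118 kt falls in the Category 4 band.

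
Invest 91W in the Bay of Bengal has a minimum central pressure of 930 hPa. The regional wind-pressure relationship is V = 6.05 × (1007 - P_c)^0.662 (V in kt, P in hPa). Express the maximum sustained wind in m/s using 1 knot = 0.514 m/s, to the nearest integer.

55 m/s

ΔP = 1007 − 930 = 77 hPa.
V ≈ 6.05 × 77^0.662 = 6.05 × 17.736 ≈ 107.303 kt.
107.303 × 0.514 ≈ 55.15 m/s → 55 m/s.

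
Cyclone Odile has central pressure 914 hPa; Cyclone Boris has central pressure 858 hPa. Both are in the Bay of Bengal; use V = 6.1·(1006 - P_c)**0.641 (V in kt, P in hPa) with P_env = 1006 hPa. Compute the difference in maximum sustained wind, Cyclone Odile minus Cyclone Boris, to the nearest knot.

-39 kt

Cyclone Odile: ΔP = 92; V ≈ 6.1 × 92^0.641 ≈ 110.69 kt.
Cyclone Boris: ΔP = 148; V ≈ 6.1 × 148^0.641 ≈ 150.13 kt.
Difference ≈ 110.69 − 150.13 = -39.44 → -39 kt.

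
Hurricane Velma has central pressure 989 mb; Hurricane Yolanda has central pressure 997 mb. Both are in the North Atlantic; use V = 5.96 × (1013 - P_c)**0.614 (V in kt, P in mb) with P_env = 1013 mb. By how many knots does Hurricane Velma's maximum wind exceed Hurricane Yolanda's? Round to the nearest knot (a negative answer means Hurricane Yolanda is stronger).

Hurricane Velma: ΔP = 24; V ≈ 5.96 × 24^0.614 ≈ 41.95 kt.
Hurricane Yolanda: ΔP = 16; V ≈ 5.96 × 16^0.614 ≈ 32.70 kt.
Difference ≈ 41.95 − 32.70 = 9.25 → 9 kt.

9 kt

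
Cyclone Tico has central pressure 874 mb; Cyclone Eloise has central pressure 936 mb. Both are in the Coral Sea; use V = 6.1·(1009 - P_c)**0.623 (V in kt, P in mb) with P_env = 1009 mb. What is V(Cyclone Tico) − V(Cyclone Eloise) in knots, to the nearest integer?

Cyclone Tico: ΔP = 135; V ≈ 6.1 × 135^0.623 ≈ 129.58 kt.
Cyclone Eloise: ΔP = 73; V ≈ 6.1 × 73^0.623 ≈ 88.34 kt.
Difference ≈ 129.58 − 88.34 = 41.24 → 41 kt.

41 kt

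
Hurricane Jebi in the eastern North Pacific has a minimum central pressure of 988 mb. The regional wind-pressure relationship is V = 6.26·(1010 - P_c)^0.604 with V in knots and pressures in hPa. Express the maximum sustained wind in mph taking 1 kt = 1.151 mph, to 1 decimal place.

46.6 mph

ΔP = 1010 − 988 = 22 mb.
V ≈ 6.26 × 22^0.604 = 6.26 × 6.469 ≈ 40.495 kt.
40.495 × 1.151 ≈ 46.61 mph → 46.6 mph.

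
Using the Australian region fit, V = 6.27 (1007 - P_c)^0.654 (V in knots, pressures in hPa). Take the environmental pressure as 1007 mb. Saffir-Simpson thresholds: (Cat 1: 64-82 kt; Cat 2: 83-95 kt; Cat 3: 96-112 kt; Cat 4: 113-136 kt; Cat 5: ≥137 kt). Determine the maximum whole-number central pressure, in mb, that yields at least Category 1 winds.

Category 1 begins at V = 64 kt.
Required ΔP = (64/6.27)^(1/0.654) = 10.207^1.529 ≈ 34.89 mb.
P_c ≤ 1007 − 34.89 = 972.11, so the highest integer P_c is 972 mb.

972 mb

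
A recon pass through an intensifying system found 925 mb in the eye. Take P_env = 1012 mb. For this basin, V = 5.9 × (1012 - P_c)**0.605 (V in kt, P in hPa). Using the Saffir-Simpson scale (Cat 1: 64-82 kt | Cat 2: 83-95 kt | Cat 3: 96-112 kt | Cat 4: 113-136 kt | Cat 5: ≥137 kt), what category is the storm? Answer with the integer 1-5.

ΔP = 1012 − 925 = 87 mb.
V ≈ 5.9 × 87^0.605 = 5.9 × 14.91 ≈ 88 kt.
88 kt falls in the Category 2 band.

2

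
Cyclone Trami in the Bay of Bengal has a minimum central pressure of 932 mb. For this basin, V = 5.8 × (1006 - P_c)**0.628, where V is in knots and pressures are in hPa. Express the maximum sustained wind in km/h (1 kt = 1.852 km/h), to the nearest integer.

ΔP = 1006 − 932 = 74 mb.
V ≈ 5.8 × 74^0.628 = 5.8 × 14.924 ≈ 86.558 kt.
86.558 × 1.852 ≈ 160.30 km/h → 160 km/h.

160 km/h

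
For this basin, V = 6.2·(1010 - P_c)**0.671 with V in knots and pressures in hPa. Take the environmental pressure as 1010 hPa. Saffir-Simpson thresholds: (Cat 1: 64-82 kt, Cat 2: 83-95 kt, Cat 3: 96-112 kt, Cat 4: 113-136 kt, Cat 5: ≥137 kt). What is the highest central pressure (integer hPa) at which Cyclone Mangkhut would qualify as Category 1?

Category 1 begins at V = 64 kt.
Required ΔP = (64/6.2)^(1/0.671) = 10.323^1.490 ≈ 32.42 hPa.
P_c ≤ 1010 − 32.42 = 977.58, so the highest integer P_c is 977 hPa.

977 hPa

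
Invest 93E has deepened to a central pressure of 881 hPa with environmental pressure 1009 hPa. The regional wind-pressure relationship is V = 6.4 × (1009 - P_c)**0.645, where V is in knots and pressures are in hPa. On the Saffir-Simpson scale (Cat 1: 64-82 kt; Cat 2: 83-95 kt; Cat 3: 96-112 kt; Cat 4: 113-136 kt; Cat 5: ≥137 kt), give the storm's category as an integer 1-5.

ΔP = 1009 − 881 = 128 hPa.
V ≈ 6.4 × 128^0.645 = 6.4 × 22.86 ≈ 146 kt.
146 kt falls in the Category 5 band.

5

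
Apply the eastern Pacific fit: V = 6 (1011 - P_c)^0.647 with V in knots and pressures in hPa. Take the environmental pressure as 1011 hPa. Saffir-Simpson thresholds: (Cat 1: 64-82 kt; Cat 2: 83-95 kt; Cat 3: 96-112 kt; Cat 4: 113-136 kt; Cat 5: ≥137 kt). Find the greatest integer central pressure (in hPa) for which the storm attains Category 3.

938 hPa

Category 3 begins at V = 96 kt.
Required ΔP = (96/6)^(1/0.647) = 16.000^1.546 ≈ 72.62 hPa.
P_c ≤ 1011 − 72.62 = 938.38, so the highest integer P_c is 938 hPa.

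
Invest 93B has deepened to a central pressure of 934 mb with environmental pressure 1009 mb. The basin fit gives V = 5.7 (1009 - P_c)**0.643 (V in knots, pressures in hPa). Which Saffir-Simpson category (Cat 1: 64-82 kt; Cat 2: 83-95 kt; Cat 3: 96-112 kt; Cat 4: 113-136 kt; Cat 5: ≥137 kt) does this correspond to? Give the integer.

2

ΔP = 1009 − 934 = 75 mb.
V ≈ 5.7 × 75^0.643 = 5.7 × 16.06 ≈ 92 kt.
92 kt falls in the Category 2 band.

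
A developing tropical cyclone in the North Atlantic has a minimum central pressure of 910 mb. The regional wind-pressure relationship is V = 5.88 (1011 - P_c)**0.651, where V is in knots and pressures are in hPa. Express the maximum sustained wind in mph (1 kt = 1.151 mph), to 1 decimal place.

ΔP = 1011 − 910 = 101 mb.
V ≈ 5.88 × 101^0.651 = 5.88 × 20.175 ≈ 118.629 kt.
118.629 × 1.151 ≈ 136.54 mph → 136.5 mph.

136.5 mph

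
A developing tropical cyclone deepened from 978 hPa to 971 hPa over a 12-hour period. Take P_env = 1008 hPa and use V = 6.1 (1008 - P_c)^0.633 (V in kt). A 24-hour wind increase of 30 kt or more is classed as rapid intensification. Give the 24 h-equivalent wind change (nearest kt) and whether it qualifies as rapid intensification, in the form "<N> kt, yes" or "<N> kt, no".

V₁: ΔP = 30, V ≈ 6.1 × 30^0.633 ≈ 52.52 kt.
V₂: ΔP = 37, V ≈ 6.1 × 37^0.633 ≈ 59.98 kt.
ΔV over 12 h = 7.46 kt → 24 h equivalent = 7.46 × 24/12 ≈ 14.92 kt.
15 kt < 30 kt ⇒ not rapid intensification.

15 kt, no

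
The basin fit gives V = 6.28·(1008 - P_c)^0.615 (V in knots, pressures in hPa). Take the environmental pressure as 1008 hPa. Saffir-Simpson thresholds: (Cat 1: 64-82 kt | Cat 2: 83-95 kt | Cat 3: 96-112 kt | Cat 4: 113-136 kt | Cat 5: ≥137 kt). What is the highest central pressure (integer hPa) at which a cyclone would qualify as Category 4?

Category 4 begins at V = 113 kt.
Required ΔP = (113/6.28)^(1/0.615) = 17.994^1.626 ≈ 109.86 hPa.
P_c ≤ 1008 − 109.86 = 898.14, so the highest integer P_c is 898 hPa.

898 hPa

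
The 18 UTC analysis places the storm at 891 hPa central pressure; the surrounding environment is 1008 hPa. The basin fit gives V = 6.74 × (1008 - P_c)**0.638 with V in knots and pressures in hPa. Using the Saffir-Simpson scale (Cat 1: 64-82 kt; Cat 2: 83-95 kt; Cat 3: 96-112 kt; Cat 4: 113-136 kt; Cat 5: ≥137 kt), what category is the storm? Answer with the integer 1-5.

5

ΔP = 1008 − 891 = 117 hPa.
V ≈ 6.74 × 117^0.638 = 6.74 × 20.87 ≈ 141 kt.
141 kt falls in the Category 5 band.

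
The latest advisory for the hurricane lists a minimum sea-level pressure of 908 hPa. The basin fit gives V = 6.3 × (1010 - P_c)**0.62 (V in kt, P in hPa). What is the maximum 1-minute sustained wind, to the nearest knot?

111 kt

ΔP = 1010 − 908 = 102 hPa.
102^0.62 ≈ 17.593.
V ≈ 6.3 × 17.593 ≈ 110.8 kt.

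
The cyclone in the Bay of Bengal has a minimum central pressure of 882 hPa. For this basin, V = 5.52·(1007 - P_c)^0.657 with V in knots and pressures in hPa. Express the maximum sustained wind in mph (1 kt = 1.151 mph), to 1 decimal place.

ΔP = 1007 − 882 = 125 hPa.
V ≈ 5.52 × 125^0.657 = 5.52 × 23.860 ≈ 131.707 kt.
131.707 × 1.151 ≈ 151.59 mph → 151.6 mph.

151.6 mph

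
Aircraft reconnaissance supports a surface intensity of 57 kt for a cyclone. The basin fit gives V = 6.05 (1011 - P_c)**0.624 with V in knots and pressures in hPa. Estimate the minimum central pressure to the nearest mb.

975 mb

ΔP = (V / 6.05)^(1/0.624) = (57/6.05)^1.603.
57/6.05 = 9.421; 9.421^1.603 ≈ 36.40 mb.
P_c = 1011 − 36.40 = 974.60 ≈ 975 mb.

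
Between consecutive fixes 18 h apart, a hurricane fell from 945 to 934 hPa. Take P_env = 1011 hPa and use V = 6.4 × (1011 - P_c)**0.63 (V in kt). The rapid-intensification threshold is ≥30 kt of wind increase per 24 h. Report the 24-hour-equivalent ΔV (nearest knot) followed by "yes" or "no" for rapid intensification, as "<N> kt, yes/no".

V₁: ΔP = 66, V ≈ 6.4 × 66^0.63 ≈ 89.64 kt.
V₂: ΔP = 77, V ≈ 6.4 × 77^0.63 ≈ 98.78 kt.
ΔV over 18 h = 9.14 kt → 24 h equivalent = 9.14 × 24/18 ≈ 12.19 kt.
12 kt < 30 kt ⇒ not rapid intensification.

12 kt, no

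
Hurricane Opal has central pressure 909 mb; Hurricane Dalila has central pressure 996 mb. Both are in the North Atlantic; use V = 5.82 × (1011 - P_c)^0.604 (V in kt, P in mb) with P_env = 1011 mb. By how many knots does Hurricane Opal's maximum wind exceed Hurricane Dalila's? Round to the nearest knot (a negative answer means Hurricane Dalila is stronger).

Hurricane Opal: ΔP = 102; V ≈ 5.82 × 102^0.604 ≈ 95.09 kt.
Hurricane Dalila: ΔP = 15; V ≈ 5.82 × 15^0.604 ≈ 29.87 kt.
Difference ≈ 95.09 − 29.87 = 65.22 → 65 kt.

65 kt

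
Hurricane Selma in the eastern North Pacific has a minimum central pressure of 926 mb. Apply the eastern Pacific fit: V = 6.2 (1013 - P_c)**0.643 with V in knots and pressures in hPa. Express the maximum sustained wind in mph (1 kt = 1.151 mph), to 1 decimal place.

126.1 mph

ΔP = 1013 − 926 = 87 mb.
V ≈ 6.2 × 87^0.643 = 6.2 × 17.665 ≈ 109.522 kt.
109.522 × 1.151 ≈ 126.06 mph → 126.1 mph.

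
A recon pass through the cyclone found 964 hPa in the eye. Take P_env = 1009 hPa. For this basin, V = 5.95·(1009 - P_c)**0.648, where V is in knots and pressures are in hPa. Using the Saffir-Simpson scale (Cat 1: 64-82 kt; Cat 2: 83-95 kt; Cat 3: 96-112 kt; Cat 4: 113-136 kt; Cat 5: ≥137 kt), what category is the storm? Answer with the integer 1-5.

1

ΔP = 1009 − 964 = 45 hPa.
V ≈ 5.95 × 45^0.648 = 5.95 × 11.78 ≈ 70 kt.
70 kt falls in the Category 1 band.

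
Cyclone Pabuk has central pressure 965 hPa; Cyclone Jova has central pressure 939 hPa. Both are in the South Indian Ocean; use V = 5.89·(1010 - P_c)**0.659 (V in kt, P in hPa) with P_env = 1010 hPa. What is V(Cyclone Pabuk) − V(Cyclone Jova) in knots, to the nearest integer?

-25 kt

Cyclone Pabuk: ΔP = 45; V ≈ 5.89 × 45^0.659 ≈ 72.37 kt.
Cyclone Jova: ΔP = 71; V ≈ 5.89 × 71^0.659 ≈ 97.74 kt.
Difference ≈ 72.37 − 97.74 = -25.37 → -25 kt.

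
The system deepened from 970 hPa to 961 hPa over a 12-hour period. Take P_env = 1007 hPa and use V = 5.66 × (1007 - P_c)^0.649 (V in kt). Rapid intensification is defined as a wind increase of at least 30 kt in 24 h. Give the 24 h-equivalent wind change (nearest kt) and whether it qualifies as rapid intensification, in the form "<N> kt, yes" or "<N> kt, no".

V₁: ΔP = 37, V ≈ 5.66 × 37^0.649 ≈ 58.96 kt.
V₂: ΔP = 46, V ≈ 5.66 × 46^0.649 ≈ 67.91 kt.
ΔV over 12 h = 8.95 kt → 24 h equivalent = 8.95 × 24/12 ≈ 17.90 kt.
18 kt < 30 kt ⇒ not rapid intensification.

18 kt, no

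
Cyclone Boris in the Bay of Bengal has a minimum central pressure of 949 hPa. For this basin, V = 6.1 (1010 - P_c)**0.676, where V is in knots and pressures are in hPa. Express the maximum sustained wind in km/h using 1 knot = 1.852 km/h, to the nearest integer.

ΔP = 1010 − 949 = 61 hPa.
V ≈ 6.1 × 61^0.676 = 6.1 × 16.102 ≈ 98.223 kt.
98.223 × 1.852 ≈ 181.91 km/h → 182 km/h.

182 km/h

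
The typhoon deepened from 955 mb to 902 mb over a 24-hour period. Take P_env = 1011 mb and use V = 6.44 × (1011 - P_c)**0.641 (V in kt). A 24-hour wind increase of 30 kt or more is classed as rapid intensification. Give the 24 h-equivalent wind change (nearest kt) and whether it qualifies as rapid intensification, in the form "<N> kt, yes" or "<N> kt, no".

V₁: ΔP = 56, V ≈ 6.44 × 56^0.641 ≈ 85.01 kt.
V₂: ΔP = 109, V ≈ 6.44 × 109^0.641 ≈ 130.28 kt.
ΔV over 24 h = 45.27 kt → 24 h equivalent = 45.27 × 24/24 ≈ 45.27 kt.
45 kt ≥ 30 kt ⇒ rapid intensification.

45 kt, yes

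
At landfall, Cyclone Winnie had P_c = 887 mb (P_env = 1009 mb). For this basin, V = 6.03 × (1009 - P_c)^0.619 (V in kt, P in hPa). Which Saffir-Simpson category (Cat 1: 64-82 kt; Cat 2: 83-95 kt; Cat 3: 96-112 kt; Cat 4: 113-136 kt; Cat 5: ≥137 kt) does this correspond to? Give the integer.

4

ΔP = 1009 − 887 = 122 mb.
V ≈ 6.03 × 122^0.619 = 6.03 × 19.56 ≈ 118 kt.
118 kt falls in the Category 4 band.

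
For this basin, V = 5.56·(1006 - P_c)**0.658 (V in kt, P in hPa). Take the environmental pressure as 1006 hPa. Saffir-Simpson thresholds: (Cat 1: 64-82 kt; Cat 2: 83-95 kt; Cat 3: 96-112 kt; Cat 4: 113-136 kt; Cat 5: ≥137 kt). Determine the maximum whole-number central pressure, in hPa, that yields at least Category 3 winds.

930 hPa

Category 3 begins at V = 96 kt.
Required ΔP = (96/5.56)^(1/0.658) = 17.266^1.520 ≈ 75.90 hPa.
P_c ≤ 1006 − 75.90 = 930.10, so the highest integer P_c is 930 hPa.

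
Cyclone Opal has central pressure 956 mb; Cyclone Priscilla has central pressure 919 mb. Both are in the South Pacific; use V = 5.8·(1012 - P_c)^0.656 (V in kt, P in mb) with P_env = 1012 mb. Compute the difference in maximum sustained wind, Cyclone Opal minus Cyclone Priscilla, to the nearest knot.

Cyclone Opal: ΔP = 56; V ≈ 5.8 × 56^0.656 ≈ 81.33 kt.
Cyclone Priscilla: ΔP = 93; V ≈ 5.8 × 93^0.656 ≈ 113.44 kt.
Difference ≈ 81.33 − 113.44 = -32.11 → -32 kt.

-32 kt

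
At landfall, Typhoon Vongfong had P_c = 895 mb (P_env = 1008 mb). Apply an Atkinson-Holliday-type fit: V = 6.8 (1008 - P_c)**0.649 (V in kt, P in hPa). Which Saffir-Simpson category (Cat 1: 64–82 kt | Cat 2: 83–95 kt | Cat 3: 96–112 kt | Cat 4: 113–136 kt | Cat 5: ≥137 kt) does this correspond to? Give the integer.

ΔP = 1008 − 895 = 113 mb.
V ≈ 6.8 × 113^0.649 = 6.8 × 21.50 ≈ 146 kt.
146 kt falls in the Category 5 band.

5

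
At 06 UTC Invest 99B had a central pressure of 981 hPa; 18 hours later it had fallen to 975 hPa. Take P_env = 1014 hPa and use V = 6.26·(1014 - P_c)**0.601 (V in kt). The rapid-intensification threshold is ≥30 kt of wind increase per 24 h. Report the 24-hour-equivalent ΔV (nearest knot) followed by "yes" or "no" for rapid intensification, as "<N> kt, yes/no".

7 kt, no

V₁: ΔP = 33, V ≈ 6.26 × 33^0.601 ≈ 51.19 kt.
V₂: ΔP = 39, V ≈ 6.26 × 39^0.601 ≈ 56.60 kt.
ΔV over 18 h = 5.41 kt → 24 h equivalent = 5.41 × 24/18 ≈ 7.21 kt.
7 kt < 30 kt ⇒ not rapid intensification.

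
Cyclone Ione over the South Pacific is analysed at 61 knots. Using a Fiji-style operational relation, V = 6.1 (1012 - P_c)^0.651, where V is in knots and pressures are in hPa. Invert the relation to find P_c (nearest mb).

ΔP = (V / 6.1)^(1/0.651) = (61/6.1)^1.536.
61/6.1 = 10.000; 10.000^1.536 ≈ 34.36 mb.
P_c = 1012 − 34.36 = 977.64 ≈ 978 mb.

978 mb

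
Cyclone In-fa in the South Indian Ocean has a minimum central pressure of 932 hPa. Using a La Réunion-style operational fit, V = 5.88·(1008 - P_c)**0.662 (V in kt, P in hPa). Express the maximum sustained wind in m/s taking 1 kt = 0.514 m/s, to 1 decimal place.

ΔP = 1008 − 932 = 76 hPa.
V ≈ 5.88 × 76^0.662 = 5.88 × 17.583 ≈ 103.389 kt.
103.389 × 0.514 ≈ 53.14 m/s → 53.1 m/s.

53.1 m/s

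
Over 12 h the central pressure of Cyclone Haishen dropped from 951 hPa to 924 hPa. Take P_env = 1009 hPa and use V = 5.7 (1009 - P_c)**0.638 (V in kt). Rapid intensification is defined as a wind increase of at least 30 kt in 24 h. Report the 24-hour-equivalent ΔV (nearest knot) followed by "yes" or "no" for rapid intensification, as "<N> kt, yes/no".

V₁: ΔP = 58, V ≈ 5.7 × 58^0.638 ≈ 76.02 kt.
V₂: ΔP = 85, V ≈ 5.7 × 85^0.638 ≈ 97.02 kt.
ΔV over 12 h = 21.00 kt → 24 h equivalent = 21.00 × 24/12 ≈ 42.00 kt.
42 kt ≥ 30 kt ⇒ rapid intensification.

42 kt, yes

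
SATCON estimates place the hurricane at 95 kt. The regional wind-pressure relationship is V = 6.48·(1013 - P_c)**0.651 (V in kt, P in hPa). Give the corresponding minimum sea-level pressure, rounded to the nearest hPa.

951 hPa

ΔP = (V / 6.48)^(1/0.651) = (95/6.48)^1.536.
95/6.48 = 14.660; 14.660^1.536 ≈ 61.85 hPa.
P_c = 1013 − 61.85 = 951.15 ≈ 951 hPa.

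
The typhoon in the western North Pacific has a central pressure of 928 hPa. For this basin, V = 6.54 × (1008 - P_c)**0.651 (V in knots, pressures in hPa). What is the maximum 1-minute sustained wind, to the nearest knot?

113 kt

ΔP = 1008 − 928 = 80 hPa.
80^0.651 ≈ 17.335.
V ≈ 6.54 × 17.335 ≈ 113.4 kt.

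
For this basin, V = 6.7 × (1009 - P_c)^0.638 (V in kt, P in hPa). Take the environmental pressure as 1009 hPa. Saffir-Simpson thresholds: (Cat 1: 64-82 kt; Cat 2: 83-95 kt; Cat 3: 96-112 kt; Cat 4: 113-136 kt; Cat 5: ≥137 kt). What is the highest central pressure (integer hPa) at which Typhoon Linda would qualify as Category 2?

Category 2 begins at V = 83 kt.
Required ΔP = (83/6.7)^(1/0.638) = 12.388^1.567 ≈ 51.66 hPa.
P_c ≤ 1009 − 51.66 = 957.34, so the highest integer P_c is 957 hPa.

957 hPa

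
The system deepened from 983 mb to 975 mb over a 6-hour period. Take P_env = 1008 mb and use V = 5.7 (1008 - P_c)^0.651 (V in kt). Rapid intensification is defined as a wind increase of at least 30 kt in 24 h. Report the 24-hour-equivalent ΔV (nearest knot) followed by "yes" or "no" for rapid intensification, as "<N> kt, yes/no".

37 kt, yes

V₁: ΔP = 25, V ≈ 5.7 × 25^0.651 ≈ 46.34 kt.
V₂: ΔP = 33, V ≈ 5.7 × 33^0.651 ≈ 55.52 kt.
ΔV over 6 h = 9.18 kt → 24 h equivalent = 9.18 × 24/6 ≈ 36.72 kt.
37 kt ≥ 30 kt ⇒ rapid intensification.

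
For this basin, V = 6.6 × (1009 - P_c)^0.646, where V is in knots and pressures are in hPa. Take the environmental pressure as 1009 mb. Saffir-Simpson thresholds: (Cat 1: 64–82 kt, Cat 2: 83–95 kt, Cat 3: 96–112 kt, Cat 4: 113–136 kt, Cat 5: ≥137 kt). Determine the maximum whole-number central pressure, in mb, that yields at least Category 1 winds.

975 mb

Category 1 begins at V = 64 kt.
Required ΔP = (64/6.6)^(1/0.646) = 9.697^1.548 ≈ 33.67 mb.
P_c ≤ 1009 − 33.67 = 975.33, so the highest integer P_c is 975 mb.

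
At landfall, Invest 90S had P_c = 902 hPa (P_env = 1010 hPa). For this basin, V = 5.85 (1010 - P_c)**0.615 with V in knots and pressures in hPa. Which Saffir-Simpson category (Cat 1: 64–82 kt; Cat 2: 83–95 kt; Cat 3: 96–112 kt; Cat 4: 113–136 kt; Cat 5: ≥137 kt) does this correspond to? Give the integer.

3

ΔP = 1010 − 902 = 108 hPa.
V ≈ 5.85 × 108^0.615 = 5.85 × 17.81 ≈ 104 kt.
104 kt falls in the Category 3 band.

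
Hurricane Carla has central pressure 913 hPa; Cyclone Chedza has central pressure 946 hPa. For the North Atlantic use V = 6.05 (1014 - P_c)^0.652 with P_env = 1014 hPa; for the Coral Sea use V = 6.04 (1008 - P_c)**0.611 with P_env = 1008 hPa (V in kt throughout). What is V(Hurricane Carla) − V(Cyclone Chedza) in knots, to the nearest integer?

Hurricane Carla: ΔP = 101; V ≈ 6.05 × 101^0.652 ≈ 122.62 kt.
Cyclone Chedza: ΔP = 62; V ≈ 6.04 × 62^0.611 ≈ 75.19 kt.
Difference ≈ 122.62 − 75.19 = 47.43 → 47 kt.

47 kt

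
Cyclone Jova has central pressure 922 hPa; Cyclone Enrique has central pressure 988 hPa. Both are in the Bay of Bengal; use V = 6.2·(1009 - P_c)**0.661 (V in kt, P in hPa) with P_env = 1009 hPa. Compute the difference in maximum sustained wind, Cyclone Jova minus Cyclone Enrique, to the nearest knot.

72 kt

Cyclone Jova: ΔP = 87; V ≈ 6.2 × 87^0.661 ≈ 118.69 kt.
Cyclone Enrique: ΔP = 21; V ≈ 6.2 × 21^0.661 ≈ 46.39 kt.
Difference ≈ 118.69 − 46.39 = 72.30 → 72 kt.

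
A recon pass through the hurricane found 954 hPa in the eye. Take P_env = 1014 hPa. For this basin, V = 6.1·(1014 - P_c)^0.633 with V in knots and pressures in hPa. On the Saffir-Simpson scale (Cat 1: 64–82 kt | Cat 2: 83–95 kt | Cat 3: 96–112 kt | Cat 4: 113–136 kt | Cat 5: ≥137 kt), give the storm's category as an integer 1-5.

ΔP = 1014 − 954 = 60 hPa.
V ≈ 6.1 × 60^0.633 = 6.1 × 13.35 ≈ 81 kt.
81 kt falls in the Category 1 band.

1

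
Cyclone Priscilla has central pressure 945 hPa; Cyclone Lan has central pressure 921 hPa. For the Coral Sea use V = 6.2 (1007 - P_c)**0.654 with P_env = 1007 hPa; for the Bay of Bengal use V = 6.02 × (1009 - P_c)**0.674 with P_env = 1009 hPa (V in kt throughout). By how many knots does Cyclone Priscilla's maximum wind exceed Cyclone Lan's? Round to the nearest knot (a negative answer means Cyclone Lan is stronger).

-31 kt

Cyclone Priscilla: ΔP = 62; V ≈ 6.2 × 62^0.654 ≈ 92.18 kt.
Cyclone Lan: ΔP = 88; V ≈ 6.02 × 88^0.674 ≈ 123.08 kt.
Difference ≈ 92.18 − 123.08 = -30.90 → -31 kt.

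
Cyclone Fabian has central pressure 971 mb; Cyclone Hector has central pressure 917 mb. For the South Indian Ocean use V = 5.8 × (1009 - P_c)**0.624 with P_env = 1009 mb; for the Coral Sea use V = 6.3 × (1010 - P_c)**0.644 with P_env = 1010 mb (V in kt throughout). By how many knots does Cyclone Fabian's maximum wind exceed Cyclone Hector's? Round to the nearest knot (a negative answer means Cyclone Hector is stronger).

Cyclone Fabian: ΔP = 38; V ≈ 5.8 × 38^0.624 ≈ 56.13 kt.
Cyclone Hector: ΔP = 93; V ≈ 6.3 × 93^0.644 ≈ 116.69 kt.
Difference ≈ 56.13 − 116.69 = -60.56 → -61 kt.

-61 kt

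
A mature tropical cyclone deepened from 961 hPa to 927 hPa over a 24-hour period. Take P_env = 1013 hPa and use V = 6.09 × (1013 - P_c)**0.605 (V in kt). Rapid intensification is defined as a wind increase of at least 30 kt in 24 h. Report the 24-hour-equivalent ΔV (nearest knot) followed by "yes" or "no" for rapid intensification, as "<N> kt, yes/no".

24 kt, no

V₁: ΔP = 52, V ≈ 6.09 × 52^0.605 ≈ 66.50 kt.
V₂: ΔP = 86, V ≈ 6.09 × 86^0.605 ≈ 90.15 kt.
ΔV over 24 h = 23.65 kt → 24 h equivalent = 23.65 × 24/24 ≈ 23.65 kt.
24 kt < 30 kt ⇒ not rapid intensification.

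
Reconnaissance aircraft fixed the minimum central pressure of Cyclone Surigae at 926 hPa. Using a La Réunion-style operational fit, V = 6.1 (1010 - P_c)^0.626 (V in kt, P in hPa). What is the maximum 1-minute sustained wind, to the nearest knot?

ΔP = 1010 − 926 = 84 hPa.
84^0.626 ≈ 16.018.
V ≈ 6.1 × 16.018 ≈ 97.7 kt.

98 kt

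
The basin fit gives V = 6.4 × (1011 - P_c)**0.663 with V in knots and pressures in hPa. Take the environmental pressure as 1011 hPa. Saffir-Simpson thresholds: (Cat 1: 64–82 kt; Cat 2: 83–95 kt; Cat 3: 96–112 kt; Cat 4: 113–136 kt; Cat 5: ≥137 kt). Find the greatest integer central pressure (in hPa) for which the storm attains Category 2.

Category 2 begins at V = 83 kt.
Required ΔP = (83/6.4)^(1/0.663) = 12.969^1.508 ≈ 47.71 hPa.
P_c ≤ 1011 − 47.71 = 963.29, so the highest integer P_c is 963 hPa.

963 hPa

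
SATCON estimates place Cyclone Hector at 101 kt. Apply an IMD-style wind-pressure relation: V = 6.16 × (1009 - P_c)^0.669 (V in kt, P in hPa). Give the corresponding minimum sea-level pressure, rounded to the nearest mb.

ΔP = (V / 6.16)^(1/0.669) = (101/6.16)^1.495.
101/6.16 = 16.396; 16.396^1.495 ≈ 65.43 mb.
P_c = 1009 − 65.43 = 943.57 ≈ 944 mb.

944 mb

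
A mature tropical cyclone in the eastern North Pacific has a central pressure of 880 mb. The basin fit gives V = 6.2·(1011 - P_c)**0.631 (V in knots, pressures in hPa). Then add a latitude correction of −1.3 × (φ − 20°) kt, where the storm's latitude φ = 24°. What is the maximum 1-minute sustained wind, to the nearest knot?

129 kt

ΔP = 1011 − 880 = 131 mb.
131^0.631 ≈ 21.677.
V ≈ 6.2 × 21.677 ≈ 134.4 kt.
Latitude correction: −1.3 × (24 − 20) = -5.2 kt.
Corrected V ≈ 129.2 kt → 129 kt.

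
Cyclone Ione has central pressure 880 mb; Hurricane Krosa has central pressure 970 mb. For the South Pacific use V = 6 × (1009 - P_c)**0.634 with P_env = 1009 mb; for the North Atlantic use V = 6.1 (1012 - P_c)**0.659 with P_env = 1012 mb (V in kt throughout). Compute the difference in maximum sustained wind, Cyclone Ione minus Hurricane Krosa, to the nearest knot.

Cyclone Ione: ΔP = 129; V ≈ 6 × 129^0.634 ≈ 130.70 kt.
Hurricane Krosa: ΔP = 42; V ≈ 6.1 × 42^0.659 ≈ 71.62 kt.
Difference ≈ 130.70 − 71.62 = 59.08 → 59 kt.

59 kt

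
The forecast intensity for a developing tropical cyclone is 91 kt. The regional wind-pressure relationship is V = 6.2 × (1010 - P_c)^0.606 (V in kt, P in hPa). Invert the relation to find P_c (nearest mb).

ΔP = (V / 6.2)^(1/0.606) = (91/6.2)^1.650.
91/6.2 = 14.677; 14.677^1.650 ≈ 84.17 mb.
P_c = 1010 − 84.17 = 925.83 ≈ 926 mb.

926 mb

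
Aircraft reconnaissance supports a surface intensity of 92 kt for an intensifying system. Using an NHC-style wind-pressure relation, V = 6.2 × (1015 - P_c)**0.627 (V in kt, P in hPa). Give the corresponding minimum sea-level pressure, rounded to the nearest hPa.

941 hPa

ΔP = (V / 6.2)^(1/0.627) = (92/6.2)^1.595.
92/6.2 = 14.839; 14.839^1.595 ≈ 73.83 hPa.
P_c = 1015 − 73.83 = 941.17 ≈ 941 hPa.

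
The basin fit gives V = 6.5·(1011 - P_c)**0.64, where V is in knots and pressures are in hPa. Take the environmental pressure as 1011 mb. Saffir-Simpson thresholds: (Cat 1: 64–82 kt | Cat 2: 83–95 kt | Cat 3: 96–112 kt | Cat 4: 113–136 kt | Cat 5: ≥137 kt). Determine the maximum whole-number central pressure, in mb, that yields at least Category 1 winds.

975 mb

Category 1 begins at V = 64 kt.
Required ΔP = (64/6.5)^(1/0.64) = 9.846^1.562 ≈ 35.64 mb.
P_c ≤ 1011 − 35.64 = 975.36, so the highest integer P_c is 975 mb.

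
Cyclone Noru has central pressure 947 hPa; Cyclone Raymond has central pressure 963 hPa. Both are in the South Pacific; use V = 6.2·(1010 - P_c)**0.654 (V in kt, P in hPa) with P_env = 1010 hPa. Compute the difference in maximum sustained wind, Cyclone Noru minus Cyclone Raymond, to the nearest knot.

16 kt

Cyclone Noru: ΔP = 63; V ≈ 6.2 × 63^0.654 ≈ 93.15 kt.
Cyclone Raymond: ΔP = 47; V ≈ 6.2 × 47^0.654 ≈ 76.90 kt.
Difference ≈ 93.15 − 76.90 = 16.25 → 16 kt.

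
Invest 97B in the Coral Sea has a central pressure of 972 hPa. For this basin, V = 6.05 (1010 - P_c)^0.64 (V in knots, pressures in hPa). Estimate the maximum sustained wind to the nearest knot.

62 kt

ΔP = 1010 − 972 = 38 hPa.
38^0.64 ≈ 10.258.
V ≈ 6.05 × 10.258 ≈ 62.1 kt.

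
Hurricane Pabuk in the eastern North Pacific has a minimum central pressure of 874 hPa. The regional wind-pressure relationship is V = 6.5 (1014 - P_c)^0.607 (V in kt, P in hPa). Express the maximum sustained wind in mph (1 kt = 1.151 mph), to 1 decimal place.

ΔP = 1014 − 874 = 140 hPa.
V ≈ 6.5 × 140^0.607 = 6.5 × 20.077 ≈ 130.501 kt.
130.501 × 1.151 ≈ 150.21 mph → 150.2 mph.

150.2 mph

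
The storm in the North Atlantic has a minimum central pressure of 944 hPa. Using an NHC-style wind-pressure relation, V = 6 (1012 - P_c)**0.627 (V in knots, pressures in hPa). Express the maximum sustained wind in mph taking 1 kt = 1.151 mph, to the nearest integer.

ΔP = 1012 − 944 = 68 hPa.
V ≈ 6 × 68^0.627 = 6 × 14.092 ≈ 84.554 kt.
84.554 × 1.151 ≈ 97.32 mph → 97 mph.

97 mph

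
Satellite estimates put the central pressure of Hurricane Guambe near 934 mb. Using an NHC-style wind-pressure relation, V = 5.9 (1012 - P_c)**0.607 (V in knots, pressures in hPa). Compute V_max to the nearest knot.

83 kt

ΔP = 1012 − 934 = 78 mb.
78^0.607 ≈ 14.077.
V ≈ 5.9 × 14.077 ≈ 83.1 kt.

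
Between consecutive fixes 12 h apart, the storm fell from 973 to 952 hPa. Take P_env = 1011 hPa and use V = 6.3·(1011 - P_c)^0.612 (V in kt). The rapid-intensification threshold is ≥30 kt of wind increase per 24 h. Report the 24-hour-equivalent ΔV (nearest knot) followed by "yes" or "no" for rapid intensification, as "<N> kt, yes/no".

36 kt, yes

V₁: ΔP = 38, V ≈ 6.3 × 38^0.612 ≈ 58.37 kt.
V₂: ΔP = 59, V ≈ 6.3 × 59^0.612 ≈ 76.40 kt.
ΔV over 12 h = 18.03 kt → 24 h equivalent = 18.03 × 24/12 ≈ 36.06 kt.
36 kt ≥ 30 kt ⇒ rapid intensification.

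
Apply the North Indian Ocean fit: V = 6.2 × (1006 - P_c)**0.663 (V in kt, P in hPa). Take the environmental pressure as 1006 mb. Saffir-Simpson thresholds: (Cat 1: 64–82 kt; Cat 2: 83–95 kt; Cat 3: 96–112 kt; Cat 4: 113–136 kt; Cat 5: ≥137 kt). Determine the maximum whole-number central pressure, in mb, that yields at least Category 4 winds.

926 mb

Category 4 begins at V = 113 kt.
Required ΔP = (113/6.2)^(1/0.663) = 18.226^1.508 ≈ 79.71 mb.
P_c ≤ 1006 − 79.71 = 926.29, so the highest integer P_c is 926 mb.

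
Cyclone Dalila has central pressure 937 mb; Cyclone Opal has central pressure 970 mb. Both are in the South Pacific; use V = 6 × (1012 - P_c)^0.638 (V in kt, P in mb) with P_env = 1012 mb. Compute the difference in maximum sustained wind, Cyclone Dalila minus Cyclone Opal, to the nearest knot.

29 kt

Cyclone Dalila: ΔP = 75; V ≈ 6 × 75^0.638 ≈ 94.28 kt.
Cyclone Opal: ΔP = 42; V ≈ 6 × 42^0.638 ≈ 65.13 kt.
Difference ≈ 94.28 − 65.13 = 29.15 → 29 kt.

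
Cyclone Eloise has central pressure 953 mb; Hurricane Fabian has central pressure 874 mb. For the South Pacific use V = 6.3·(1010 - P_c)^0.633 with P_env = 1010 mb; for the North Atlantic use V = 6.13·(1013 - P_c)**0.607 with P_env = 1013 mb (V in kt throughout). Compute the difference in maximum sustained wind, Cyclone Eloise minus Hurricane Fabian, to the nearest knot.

-41 kt

Cyclone Eloise: ΔP = 57; V ≈ 6.3 × 57^0.633 ≈ 81.43 kt.
Hurricane Fabian: ΔP = 139; V ≈ 6.13 × 139^0.607 ≈ 122.54 kt.
Difference ≈ 81.43 − 122.54 = -41.11 → -41 kt.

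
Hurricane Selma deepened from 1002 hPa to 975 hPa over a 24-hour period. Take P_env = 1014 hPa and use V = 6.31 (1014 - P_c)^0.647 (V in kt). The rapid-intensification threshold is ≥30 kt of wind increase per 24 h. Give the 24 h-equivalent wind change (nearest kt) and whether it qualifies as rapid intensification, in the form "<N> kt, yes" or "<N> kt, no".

36 kt, yes

V₁: ΔP = 12, V ≈ 6.31 × 12^0.647 ≈ 31.50 kt.
V₂: ΔP = 39, V ≈ 6.31 × 39^0.647 ≈ 67.52 kt.
ΔV over 24 h = 36.02 kt → 24 h equivalent = 36.02 × 24/24 ≈ 36.02 kt.
36 kt ≥ 30 kt ⇒ rapid intensification.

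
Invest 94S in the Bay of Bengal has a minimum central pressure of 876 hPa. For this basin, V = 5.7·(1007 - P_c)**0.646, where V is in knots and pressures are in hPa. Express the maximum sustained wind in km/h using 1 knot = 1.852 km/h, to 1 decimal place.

246.2 km/h

ΔP = 1007 − 876 = 131 hPa.
V ≈ 5.7 × 131^0.646 = 5.7 × 23.322 ≈ 132.933 kt.
132.933 × 1.852 ≈ 246.19 km/h → 246.2 km/h.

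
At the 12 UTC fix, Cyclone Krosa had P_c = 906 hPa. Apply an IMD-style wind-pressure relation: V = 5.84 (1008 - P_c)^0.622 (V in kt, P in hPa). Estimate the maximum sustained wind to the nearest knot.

ΔP = 1008 − 906 = 102 hPa.
102^0.622 ≈ 17.756.
V ≈ 5.84 × 17.756 ≈ 103.7 kt.

104 kt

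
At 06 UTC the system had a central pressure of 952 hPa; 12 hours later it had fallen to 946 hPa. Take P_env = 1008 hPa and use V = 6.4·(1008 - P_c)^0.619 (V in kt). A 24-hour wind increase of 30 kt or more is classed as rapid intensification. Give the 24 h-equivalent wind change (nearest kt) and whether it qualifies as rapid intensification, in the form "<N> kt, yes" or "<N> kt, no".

V₁: ΔP = 56, V ≈ 6.4 × 56^0.619 ≈ 77.32 kt.
V₂: ΔP = 62, V ≈ 6.4 × 62^0.619 ≈ 82.35 kt.
ΔV over 12 h = 5.03 kt → 24 h equivalent = 5.03 × 24/12 ≈ 10.06 kt.
10 kt < 30 kt ⇒ not rapid intensification.

10 kt, no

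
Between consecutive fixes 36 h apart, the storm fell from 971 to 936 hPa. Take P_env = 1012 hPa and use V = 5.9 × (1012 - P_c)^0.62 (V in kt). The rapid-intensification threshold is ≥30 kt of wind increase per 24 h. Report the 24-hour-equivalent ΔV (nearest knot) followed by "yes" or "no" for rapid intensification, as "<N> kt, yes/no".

18 kt, no

V₁: ΔP = 41, V ≈ 5.9 × 41^0.62 ≈ 58.99 kt.
V₂: ΔP = 76, V ≈ 5.9 × 76^0.62 ≈ 86.49 kt.
ΔV over 36 h = 27.50 kt → 24 h equivalent = 27.50 × 24/36 ≈ 18.33 kt.
18 kt < 30 kt ⇒ not rapid intensification.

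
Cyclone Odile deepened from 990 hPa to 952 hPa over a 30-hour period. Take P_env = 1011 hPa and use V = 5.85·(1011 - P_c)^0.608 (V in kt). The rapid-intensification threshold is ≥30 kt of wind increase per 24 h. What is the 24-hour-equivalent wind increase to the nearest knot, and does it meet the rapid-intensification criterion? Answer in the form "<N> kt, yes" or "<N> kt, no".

V₁: ΔP = 21, V ≈ 5.85 × 21^0.608 ≈ 37.24 kt.
V₂: ΔP = 59, V ≈ 5.85 × 59^0.608 ≈ 69.80 kt.
ΔV over 30 h = 32.56 kt → 24 h equivalent = 32.56 × 24/30 ≈ 26.05 kt.
26 kt < 30 kt ⇒ not rapid intensification.

26 kt, no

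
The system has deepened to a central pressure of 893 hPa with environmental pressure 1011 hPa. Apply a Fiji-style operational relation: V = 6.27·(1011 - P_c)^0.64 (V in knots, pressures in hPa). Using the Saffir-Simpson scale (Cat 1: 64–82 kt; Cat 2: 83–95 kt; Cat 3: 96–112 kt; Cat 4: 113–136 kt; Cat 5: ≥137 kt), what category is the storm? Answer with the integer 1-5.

ΔP = 1011 − 893 = 118 hPa.
V ≈ 6.27 × 118^0.64 = 6.27 × 21.18 ≈ 133 kt.
133 kt falls in the Category 4 band.

4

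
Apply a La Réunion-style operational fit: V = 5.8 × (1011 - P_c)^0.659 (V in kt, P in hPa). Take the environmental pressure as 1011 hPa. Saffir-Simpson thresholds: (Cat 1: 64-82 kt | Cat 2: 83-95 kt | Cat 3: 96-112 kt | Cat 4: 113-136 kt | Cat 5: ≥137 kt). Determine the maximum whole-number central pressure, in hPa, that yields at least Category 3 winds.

Category 3 begins at V = 96 kt.
Required ΔP = (96/5.8)^(1/0.659) = 16.552^1.517 ≈ 70.72 hPa.
P_c ≤ 1011 − 70.72 = 940.28, so the highest integer P_c is 940 hPa.

940 hPa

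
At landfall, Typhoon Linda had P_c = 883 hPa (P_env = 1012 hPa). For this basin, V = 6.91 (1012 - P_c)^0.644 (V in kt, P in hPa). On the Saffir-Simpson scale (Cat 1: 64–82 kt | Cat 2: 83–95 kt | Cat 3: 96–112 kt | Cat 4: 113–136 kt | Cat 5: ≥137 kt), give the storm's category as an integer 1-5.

5

ΔP = 1012 − 883 = 129 hPa.
V ≈ 6.91 × 129^0.644 = 6.91 × 22.87 ≈ 158 kt.
158 kt falls in the Category 5 band.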